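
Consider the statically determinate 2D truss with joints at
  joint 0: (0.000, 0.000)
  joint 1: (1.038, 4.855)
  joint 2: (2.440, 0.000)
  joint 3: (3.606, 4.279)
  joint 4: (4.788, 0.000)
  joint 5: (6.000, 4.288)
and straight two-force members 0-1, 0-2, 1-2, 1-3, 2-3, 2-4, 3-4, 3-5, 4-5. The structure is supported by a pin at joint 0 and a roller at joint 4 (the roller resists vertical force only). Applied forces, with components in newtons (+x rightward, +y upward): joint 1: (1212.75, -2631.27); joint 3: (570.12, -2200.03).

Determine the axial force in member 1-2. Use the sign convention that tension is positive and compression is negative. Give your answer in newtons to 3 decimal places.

N=6 nodes, M=9 members, R=3 reactions → 2N=12, M+R=12
member 0 (0-1): L=4.9647, (cx,cy)=(0.2091,0.9779)
member 1 (0-2): L=2.4400, (cx,cy)=(1.0000,0.0000)
member 2 (1-2): L=5.0534, (cx,cy)=(0.2774,-0.9607)
member 3 (1-3): L=2.6318, (cx,cy)=(0.9758,-0.2189)
member 4 (2-3): L=4.4350, (cx,cy)=(0.2629,0.9648)
member 5 (2-4): L=2.3480, (cx,cy)=(1.0000,0.0000)
member 6 (3-4): L=4.4393, (cx,cy)=(0.2663,-0.9639)
member 7 (3-5): L=2.3940, (cx,cy)=(1.0000,0.0038)
member 8 (4-5): L=4.4560, (cx,cy)=(0.2720,0.9623)
solve A·x = −loads:
  F[0-1] = -884.2570 N (compression)
  F[0-2] = +1967.7461 N (tension)
  F[1-2] = -1617.1909 N (compression)
  F[1-3] = -972.5338 N (compression)
  F[2-3] = +1610.3563 N (tension)
  F[2-4] = +1095.7009 N (tension)
  F[3-4] = -4115.1380 N (compression)
  F[3-5] = -0.0000 N (compression)
  F[4-5] = +0.0000 N (tension)
  Rx@0 = -1782.8700 N
  Ry@0 = +864.7145 N
  Ry@4 = +3966.5855 N

-1617.191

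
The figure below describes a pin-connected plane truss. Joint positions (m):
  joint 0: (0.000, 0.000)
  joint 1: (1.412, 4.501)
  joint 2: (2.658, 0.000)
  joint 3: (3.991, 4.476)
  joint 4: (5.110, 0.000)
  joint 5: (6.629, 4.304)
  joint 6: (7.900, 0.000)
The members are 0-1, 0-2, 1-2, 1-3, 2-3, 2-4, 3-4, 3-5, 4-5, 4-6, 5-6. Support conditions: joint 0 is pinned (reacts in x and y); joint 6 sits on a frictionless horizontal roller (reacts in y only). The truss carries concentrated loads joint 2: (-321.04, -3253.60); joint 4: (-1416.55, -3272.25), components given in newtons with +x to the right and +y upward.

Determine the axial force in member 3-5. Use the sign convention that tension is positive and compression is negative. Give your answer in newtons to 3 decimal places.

N=7 nodes, M=11 members, R=3 reactions → 2N=14, M+R=14
member 0 (0-1): L=4.7173, (cx,cy)=(0.2993,0.9542)
member 1 (0-2): L=2.6580, (cx,cy)=(1.0000,0.0000)
member 2 (1-2): L=4.6703, (cx,cy)=(0.2668,-0.9638)
member 3 (1-3): L=2.5791, (cx,cy)=(1.0000,-0.0097)
member 4 (2-3): L=4.6703, (cx,cy)=(0.2854,0.9584)
member 5 (2-4): L=2.4520, (cx,cy)=(1.0000,0.0000)
member 6 (3-4): L=4.6138, (cx,cy)=(0.2425,-0.9701)
member 7 (3-5): L=2.6436, (cx,cy)=(0.9979,-0.0651)
member 8 (4-5): L=4.5642, (cx,cy)=(0.3328,0.9430)
member 9 (4-6): L=2.7900, (cx,cy)=(1.0000,0.0000)
member 10 (5-6): L=4.4877, (cx,cy)=(0.2832,-0.9591)
solve A·x = −loads:
  F[0-1] = -3473.8209 N (compression)
  F[0-2] = -697.7888 N (compression)
  F[1-2] = +3458.9495 N (tension)
  F[1-3] = -1962.7184 N (compression)
  F[2-3] = -83.4468 N (compression)
  F[2-4] = +569.8937 N (tension)
  F[3-4] = +199.5836 N (tension)
  F[3-5] = -2039.1705 N (compression)
  F[4-5] = +3264.7336 N (tension)
  F[4-6] = +948.3182 N (tension)
  F[5-6] = -3348.3955 N (compression)
  Rx@0 = +1737.5900 N
  Ry@0 = +3314.5505 N
  Ry@6 = +3211.2995 N

-2039.171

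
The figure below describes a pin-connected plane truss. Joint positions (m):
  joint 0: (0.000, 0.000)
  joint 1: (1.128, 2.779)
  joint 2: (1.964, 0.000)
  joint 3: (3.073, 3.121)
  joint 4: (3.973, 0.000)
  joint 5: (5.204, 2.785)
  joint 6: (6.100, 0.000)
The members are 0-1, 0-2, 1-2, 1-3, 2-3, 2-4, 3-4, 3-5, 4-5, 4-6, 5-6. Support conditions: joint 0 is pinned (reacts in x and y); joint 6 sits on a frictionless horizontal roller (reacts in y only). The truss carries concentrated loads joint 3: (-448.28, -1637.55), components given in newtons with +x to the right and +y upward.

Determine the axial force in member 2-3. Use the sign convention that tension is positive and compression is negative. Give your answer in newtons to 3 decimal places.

-975.274

N=7 nodes, M=11 members, R=3 reactions → 2N=14, M+R=14
member 0 (0-1): L=2.9992, (cx,cy)=(0.3761,0.9266)
member 1 (0-2): L=1.9640, (cx,cy)=(1.0000,0.0000)
member 2 (1-2): L=2.9020, (cx,cy)=(0.2881,-0.9576)
member 3 (1-3): L=1.9748, (cx,cy)=(0.9849,0.1732)
member 4 (2-3): L=3.3122, (cx,cy)=(0.3348,0.9423)
member 5 (2-4): L=2.0090, (cx,cy)=(1.0000,0.0000)
member 6 (3-4): L=3.2482, (cx,cy)=(0.2771,-0.9608)
member 7 (3-5): L=2.1573, (cx,cy)=(0.9878,-0.1557)
member 8 (4-5): L=3.0449, (cx,cy)=(0.4043,0.9146)
member 9 (4-6): L=2.1270, (cx,cy)=(1.0000,0.0000)
member 10 (5-6): L=2.9256, (cx,cy)=(0.3063,-0.9519)
solve A·x = −loads:
  F[0-1] = -1124.5216 N (compression)
  F[0-2] = -25.3477 N (compression)
  F[1-2] = +959.6634 N (tension)
  F[1-3] = -710.1169 N (compression)
  F[2-3] = -975.2737 N (compression)
  F[2-4] = +577.6533 N (tension)
  F[3-4] = -550.0806 N (compression)
  F[3-5] = -430.4911 N (compression)
  F[4-5] = +577.8731 N (tension)
  F[4-6] = +191.6159 N (tension)
  F[5-6] = -625.6565 N (compression)
  Rx@0 = +448.2800 N
  Ry@0 = +1041.9583 N
  Ry@6 = +595.5917 N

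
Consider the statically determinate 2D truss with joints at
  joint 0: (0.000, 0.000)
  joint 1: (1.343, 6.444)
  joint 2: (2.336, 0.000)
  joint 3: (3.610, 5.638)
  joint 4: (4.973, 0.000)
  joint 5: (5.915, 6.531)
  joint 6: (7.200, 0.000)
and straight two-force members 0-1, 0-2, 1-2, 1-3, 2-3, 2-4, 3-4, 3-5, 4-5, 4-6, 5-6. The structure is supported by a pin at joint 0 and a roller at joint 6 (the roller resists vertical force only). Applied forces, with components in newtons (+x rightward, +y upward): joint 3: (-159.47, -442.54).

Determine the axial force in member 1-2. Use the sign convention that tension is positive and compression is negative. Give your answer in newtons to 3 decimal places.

N=7 nodes, M=11 members, R=3 reactions → 2N=14, M+R=14
member 0 (0-1): L=6.5825, (cx,cy)=(0.2040,0.9790)
member 1 (0-2): L=2.3360, (cx,cy)=(1.0000,0.0000)
member 2 (1-2): L=6.5201, (cx,cy)=(0.1523,-0.9883)
member 3 (1-3): L=2.4060, (cx,cy)=(0.9422,-0.3350)
member 4 (2-3): L=5.7801, (cx,cy)=(0.2204,0.9754)
member 5 (2-4): L=2.6370, (cx,cy)=(1.0000,0.0000)
member 6 (3-4): L=5.8004, (cx,cy)=(0.2350,-0.9720)
member 7 (3-5): L=2.4719, (cx,cy)=(0.9325,0.3613)
member 8 (4-5): L=6.5986, (cx,cy)=(0.1428,0.9898)
member 9 (4-6): L=2.2270, (cx,cy)=(1.0000,0.0000)
member 10 (5-6): L=6.6562, (cx,cy)=(0.1931,-0.9812)
solve A·x = −loads:
  F[0-1] = -352.9535 N (compression)
  F[0-2] = -87.4579 N (compression)
  F[1-2] = +397.2784 N (tension)
  F[1-3] = -140.6436 N (compression)
  F[2-3] = -402.5435 N (compression)
  F[2-4] = +61.7717 N (tension)
  F[3-4] = -113.7706 N (compression)
  F[3-5] = -37.5750 N (compression)
  F[4-5] = +111.7293 N (tension)
  F[4-6] = +19.0873 N (tension)
  F[5-6] = -98.8707 N (compression)
  Rx@0 = +159.4700 N
  Ry@0 = +345.5292 N
  Ry@6 = +97.0108 N

397.278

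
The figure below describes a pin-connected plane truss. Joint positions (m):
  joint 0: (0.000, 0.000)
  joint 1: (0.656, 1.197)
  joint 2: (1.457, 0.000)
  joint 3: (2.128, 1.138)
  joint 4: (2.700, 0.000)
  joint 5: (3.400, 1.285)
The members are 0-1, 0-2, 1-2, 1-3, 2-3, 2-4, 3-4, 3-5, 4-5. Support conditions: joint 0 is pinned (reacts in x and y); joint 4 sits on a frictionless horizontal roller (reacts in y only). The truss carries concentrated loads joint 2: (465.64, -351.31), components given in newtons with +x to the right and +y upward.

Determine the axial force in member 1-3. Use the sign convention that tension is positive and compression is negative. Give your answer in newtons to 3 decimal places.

N=6 nodes, M=9 members, R=3 reactions → 2N=12, M+R=12
member 0 (0-1): L=1.3650, (cx,cy)=(0.4806,0.8769)
member 1 (0-2): L=1.4570, (cx,cy)=(1.0000,0.0000)
member 2 (1-2): L=1.4403, (cx,cy)=(0.5561,-0.8311)
member 3 (1-3): L=1.4732, (cx,cy)=(0.9992,-0.0400)
member 4 (2-3): L=1.3211, (cx,cy)=(0.5079,0.8614)
member 5 (2-4): L=1.2430, (cx,cy)=(1.0000,0.0000)
member 6 (3-4): L=1.2737, (cx,cy)=(0.4491,-0.8935)
member 7 (3-5): L=1.2805, (cx,cy)=(0.9934,0.1148)
member 8 (4-5): L=1.4633, (cx,cy)=(0.4784,0.8782)
solve A·x = −loads:
  F[0-1] = -184.4281 N (compression)
  F[0-2] = +554.2755 N (tension)
  F[1-2] = +204.3596 N (tension)
  F[1-3] = -202.4507 N (compression)
  F[2-3] = +210.6658 N (tension)
  F[2-4] = +95.2884 N (tension)
  F[3-4] = -212.1778 N (compression)
  F[3-5] = -0.0000 N (compression)
  F[4-5] = +0.0000 N (tension)
  Rx@0 = -465.6400 N
  Ry@0 = +161.7327 N
  Ry@4 = +189.5773 N

-202.451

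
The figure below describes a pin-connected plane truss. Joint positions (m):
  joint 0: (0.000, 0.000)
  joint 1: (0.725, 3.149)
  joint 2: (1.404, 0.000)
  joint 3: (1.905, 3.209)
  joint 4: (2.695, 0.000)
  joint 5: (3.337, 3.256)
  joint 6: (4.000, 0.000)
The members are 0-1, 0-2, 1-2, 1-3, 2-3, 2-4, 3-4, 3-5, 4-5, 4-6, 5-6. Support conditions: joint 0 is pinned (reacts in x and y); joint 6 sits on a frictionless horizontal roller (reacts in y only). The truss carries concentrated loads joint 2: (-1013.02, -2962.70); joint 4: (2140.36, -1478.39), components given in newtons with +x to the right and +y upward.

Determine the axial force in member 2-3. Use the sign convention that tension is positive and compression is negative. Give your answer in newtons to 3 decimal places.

618.925

N=7 nodes, M=11 members, R=3 reactions → 2N=14, M+R=14
member 0 (0-1): L=3.2314, (cx,cy)=(0.2244,0.9745)
member 1 (0-2): L=1.4040, (cx,cy)=(1.0000,0.0000)
member 2 (1-2): L=3.2214, (cx,cy)=(0.2108,-0.9775)
member 3 (1-3): L=1.1815, (cx,cy)=(0.9987,0.0508)
member 4 (2-3): L=3.2479, (cx,cy)=(0.1543,0.9880)
member 5 (2-4): L=1.2910, (cx,cy)=(1.0000,0.0000)
member 6 (3-4): L=3.3048, (cx,cy)=(0.2390,-0.9710)
member 7 (3-5): L=1.4328, (cx,cy)=(0.9995,0.0328)
member 8 (4-5): L=3.3187, (cx,cy)=(0.1934,0.9811)
member 9 (4-6): L=1.3050, (cx,cy)=(1.0000,0.0000)
member 10 (5-6): L=3.3228, (cx,cy)=(0.1995,-0.9799)
solve A·x = −loads:
  F[0-1] = -2468.0376 N (compression)
  F[0-2] = +1681.0745 N (tension)
  F[1-2] = +2405.2195 N (tension)
  F[1-3] = -1062.0763 N (compression)
  F[2-3] = +618.9250 N (tension)
  F[2-4] = +3105.5938 N (tension)
  F[3-4] = -601.9928 N (compression)
  F[3-5] = -821.7725 N (compression)
  F[4-5] = +2102.6487 N (tension)
  F[4-6] = +414.5731 N (tension)
  F[5-6] = -2077.7528 N (compression)
  Rx@0 = -1127.3400 N
  Ry@0 = +2405.1170 N
  Ry@6 = +2035.9730 N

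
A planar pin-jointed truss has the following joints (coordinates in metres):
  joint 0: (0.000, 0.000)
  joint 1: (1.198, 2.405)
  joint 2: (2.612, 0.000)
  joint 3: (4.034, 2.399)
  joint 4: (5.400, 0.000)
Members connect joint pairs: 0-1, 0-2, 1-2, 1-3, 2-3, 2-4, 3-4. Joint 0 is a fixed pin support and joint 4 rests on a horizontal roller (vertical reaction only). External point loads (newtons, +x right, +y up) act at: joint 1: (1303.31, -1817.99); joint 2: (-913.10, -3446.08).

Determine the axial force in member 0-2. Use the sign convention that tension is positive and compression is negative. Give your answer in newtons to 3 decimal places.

1692.024

N=5 nodes, M=7 members, R=3 reactions → 2N=10, M+R=10
member 0 (0-1): L=2.6869, (cx,cy)=(0.4459,0.8951)
member 1 (0-2): L=2.6120, (cx,cy)=(1.0000,0.0000)
member 2 (1-2): L=2.7899, (cx,cy)=(0.5068,-0.8620)
member 3 (1-3): L=2.8360, (cx,cy)=(1.0000,-0.0021)
member 4 (2-3): L=2.7888, (cx,cy)=(0.5099,0.8602)
member 5 (2-4): L=2.7880, (cx,cy)=(1.0000,0.0000)
member 6 (3-4): L=2.7606, (cx,cy)=(0.4948,-0.8690)
solve A·x = −loads:
  F[0-1] = -2919.6957 N (compression)
  F[0-2] = +1692.0242 N (tension)
  F[1-2] = +930.2618 N (tension)
  F[1-3] = -3076.6176 N (compression)
  F[2-3] = +3073.7624 N (tension)
  F[2-4] = +1509.2972 N (tension)
  F[3-4] = -3050.2436 N (compression)
  Rx@0 = -390.2100 N
  Ry@0 = +2613.4082 N
  Ry@4 = +2650.6618 N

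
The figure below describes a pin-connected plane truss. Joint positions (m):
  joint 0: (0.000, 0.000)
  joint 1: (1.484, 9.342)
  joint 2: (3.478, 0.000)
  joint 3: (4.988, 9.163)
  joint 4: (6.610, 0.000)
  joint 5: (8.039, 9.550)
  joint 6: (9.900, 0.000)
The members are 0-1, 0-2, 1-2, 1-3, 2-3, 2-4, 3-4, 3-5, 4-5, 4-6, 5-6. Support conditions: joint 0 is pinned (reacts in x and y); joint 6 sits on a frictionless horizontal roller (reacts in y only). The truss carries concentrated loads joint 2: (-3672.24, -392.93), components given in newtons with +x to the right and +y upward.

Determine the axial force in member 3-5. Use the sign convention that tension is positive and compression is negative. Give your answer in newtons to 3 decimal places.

-48.864

N=7 nodes, M=11 members, R=3 reactions → 2N=14, M+R=14
member 0 (0-1): L=9.4591, (cx,cy)=(0.1569,0.9876)
member 1 (0-2): L=3.4780, (cx,cy)=(1.0000,0.0000)
member 2 (1-2): L=9.5524, (cx,cy)=(0.2087,-0.9780)
member 3 (1-3): L=3.5086, (cx,cy)=(0.9987,-0.0510)
member 4 (2-3): L=9.2866, (cx,cy)=(0.1626,0.9867)
member 5 (2-4): L=3.1320, (cx,cy)=(1.0000,0.0000)
member 6 (3-4): L=9.3055, (cx,cy)=(0.1743,-0.9847)
member 7 (3-5): L=3.0754, (cx,cy)=(0.9921,0.1258)
member 8 (4-5): L=9.6563, (cx,cy)=(0.1480,0.9890)
member 9 (4-6): L=3.2900, (cx,cy)=(1.0000,0.0000)
member 10 (5-6): L=9.7296, (cx,cy)=(0.1913,-0.9815)
solve A·x = −loads:
  F[0-1] = -258.0844 N (compression)
  F[0-2] = -3631.7503 N (compression)
  F[1-2] = +265.6415 N (tension)
  F[1-3] = -96.0655 N (compression)
  F[2-3] = +134.9361 N (tension)
  F[2-4] = +73.9997 N (tension)
  F[3-4] = -146.4320 N (compression)
  F[3-5] = -48.8641 N (compression)
  F[4-5] = +145.7956 N (tension)
  F[4-6] = +26.9000 N (tension)
  F[5-6] = -140.6380 N (compression)
  Rx@0 = +3672.2400 N
  Ry@0 = +254.8885 N
  Ry@6 = +138.0415 N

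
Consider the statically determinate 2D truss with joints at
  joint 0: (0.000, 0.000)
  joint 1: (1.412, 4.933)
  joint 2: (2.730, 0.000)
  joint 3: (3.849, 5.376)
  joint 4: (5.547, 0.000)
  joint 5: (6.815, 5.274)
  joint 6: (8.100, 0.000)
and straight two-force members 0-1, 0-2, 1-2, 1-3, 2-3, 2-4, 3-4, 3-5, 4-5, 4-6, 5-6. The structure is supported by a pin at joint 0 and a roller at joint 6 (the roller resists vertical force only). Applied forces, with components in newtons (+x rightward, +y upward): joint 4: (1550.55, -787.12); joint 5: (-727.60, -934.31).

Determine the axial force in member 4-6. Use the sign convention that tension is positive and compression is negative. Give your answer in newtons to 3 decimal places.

207.435

N=7 nodes, M=11 members, R=3 reactions → 2N=14, M+R=14
member 0 (0-1): L=5.1311, (cx,cy)=(0.2752,0.9614)
member 1 (0-2): L=2.7300, (cx,cy)=(1.0000,0.0000)
member 2 (1-2): L=5.1060, (cx,cy)=(0.2581,-0.9661)
member 3 (1-3): L=2.4769, (cx,cy)=(0.9839,0.1788)
member 4 (2-3): L=5.4912, (cx,cy)=(0.2038,0.9790)
member 5 (2-4): L=2.8170, (cx,cy)=(1.0000,0.0000)
member 6 (3-4): L=5.6378, (cx,cy)=(0.3012,-0.9536)
member 7 (3-5): L=2.9678, (cx,cy)=(0.9994,-0.0344)
member 8 (4-5): L=5.4243, (cx,cy)=(0.2338,0.9723)
member 9 (4-6): L=2.5530, (cx,cy)=(1.0000,0.0000)
member 10 (5-6): L=5.4283, (cx,cy)=(0.2367,-0.9716)
solve A·x = −loads:
  F[0-1] = -904.9985 N (compression)
  F[0-2] = +1071.9915 N (tension)
  F[1-2] = +814.1751 N (tension)
  F[1-3] = -466.7264 N (compression)
  F[2-3] = -803.4426 N (compression)
  F[2-4] = +1445.8764 N (tension)
  F[3-4] = +945.1565 N (tension)
  F[3-5] = -908.1273 N (compression)
  F[4-5] = -117.4024 N (compression)
  F[4-6] = +207.4352 N (tension)
  F[5-6] = -876.2785 N (compression)
  Rx@0 = -822.9500 N
  Ry@0 = +870.0578 N
  Ry@6 = +851.3722 N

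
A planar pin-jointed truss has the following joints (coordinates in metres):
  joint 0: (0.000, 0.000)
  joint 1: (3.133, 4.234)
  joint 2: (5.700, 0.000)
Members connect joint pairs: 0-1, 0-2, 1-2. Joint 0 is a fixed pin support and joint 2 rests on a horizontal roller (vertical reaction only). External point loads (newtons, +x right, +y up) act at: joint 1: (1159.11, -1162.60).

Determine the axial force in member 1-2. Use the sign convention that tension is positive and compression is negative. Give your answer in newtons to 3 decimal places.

N=3 nodes, M=3 members, R=3 reactions → 2N=6, M+R=6
member 0 (0-1): L=5.2671, (cx,cy)=(0.5948,0.8039)
member 1 (0-2): L=5.7000, (cx,cy)=(1.0000,0.0000)
member 2 (1-2): L=4.9514, (cx,cy)=(0.5184,-0.8551)
solve A·x = −loads:
  F[0-1] = +419.7480 N (tension)
  F[0-2] = +909.4341 N (tension)
  F[1-2] = -1754.1727 N (compression)
  Rx@0 = -1159.1100 N
  Ry@0 = -337.4171 N
  Ry@2 = +1500.0171 N

-1754.173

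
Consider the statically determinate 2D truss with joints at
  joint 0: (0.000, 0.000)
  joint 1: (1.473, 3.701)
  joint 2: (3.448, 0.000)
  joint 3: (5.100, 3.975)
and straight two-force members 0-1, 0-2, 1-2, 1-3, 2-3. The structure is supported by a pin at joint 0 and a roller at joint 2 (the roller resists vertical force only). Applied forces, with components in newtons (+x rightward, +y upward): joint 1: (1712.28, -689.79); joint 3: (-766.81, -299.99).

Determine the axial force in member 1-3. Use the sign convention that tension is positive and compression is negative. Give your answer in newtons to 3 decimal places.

N=4 nodes, M=5 members, R=3 reactions → 2N=8, M+R=8
member 0 (0-1): L=3.9834, (cx,cy)=(0.3698,0.9291)
member 1 (0-2): L=3.4480, (cx,cy)=(1.0000,0.0000)
member 2 (1-2): L=4.1950, (cx,cy)=(0.4708,-0.8822)
member 3 (1-3): L=3.6373, (cx,cy)=(0.9972,0.0753)
member 4 (2-3): L=4.3046, (cx,cy)=(0.3838,0.9234)
solve A·x = −loads:
  F[0-1] = +756.1284 N (tension)
  F[0-2] = +665.8623 N (tension)
  F[1-2] = -1634.9314 N (compression)
  F[1-3] = -664.8380 N (compression)
  F[2-3] = -270.6308 N (compression)
  Rx@0 = -945.4700 N
  Ry@0 = -702.5310 N
  Ry@2 = +1692.3110 N

-664.838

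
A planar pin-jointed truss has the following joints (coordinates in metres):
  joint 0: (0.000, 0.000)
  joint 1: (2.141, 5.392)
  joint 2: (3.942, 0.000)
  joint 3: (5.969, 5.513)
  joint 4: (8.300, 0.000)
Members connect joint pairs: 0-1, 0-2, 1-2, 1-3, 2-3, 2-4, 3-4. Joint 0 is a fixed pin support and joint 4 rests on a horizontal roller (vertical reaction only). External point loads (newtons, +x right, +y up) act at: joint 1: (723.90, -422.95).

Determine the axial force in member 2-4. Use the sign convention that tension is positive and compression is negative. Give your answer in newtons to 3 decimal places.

N=5 nodes, M=7 members, R=3 reactions → 2N=10, M+R=10
member 0 (0-1): L=5.8015, (cx,cy)=(0.3690,0.9294)
member 1 (0-2): L=3.9420, (cx,cy)=(1.0000,0.0000)
member 2 (1-2): L=5.6848, (cx,cy)=(0.3168,-0.9485)
member 3 (1-3): L=3.8299, (cx,cy)=(0.9995,0.0316)
member 4 (2-3): L=5.8738, (cx,cy)=(0.3451,0.9386)
member 5 (2-4): L=4.3580, (cx,cy)=(1.0000,0.0000)
member 6 (3-4): L=5.9855, (cx,cy)=(0.3894,-0.9211)
solve A·x = −loads:
  F[0-1] = +168.3042 N (tension)
  F[0-2] = +661.7887 N (tension)
  F[1-2] = -626.2810 N (compression)
  F[1-3] = -463.6092 N (compression)
  F[2-3] = +632.9004 N (tension)
  F[2-4] = +244.9702 N (tension)
  F[3-4] = -629.0348 N (compression)
  Rx@0 = -723.9000 N
  Ry@0 = -156.4241 N
  Ry@4 = +579.3741 N

244.970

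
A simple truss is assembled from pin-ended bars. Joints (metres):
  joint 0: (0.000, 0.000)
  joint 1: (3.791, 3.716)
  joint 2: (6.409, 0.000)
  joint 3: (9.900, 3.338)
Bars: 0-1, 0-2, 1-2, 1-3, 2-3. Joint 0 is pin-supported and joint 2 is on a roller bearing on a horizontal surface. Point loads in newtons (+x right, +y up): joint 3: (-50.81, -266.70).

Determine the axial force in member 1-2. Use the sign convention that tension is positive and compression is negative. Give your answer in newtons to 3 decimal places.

N=4 nodes, M=5 members, R=3 reactions → 2N=8, M+R=8
member 0 (0-1): L=5.3085, (cx,cy)=(0.7141,0.7000)
member 1 (0-2): L=6.4090, (cx,cy)=(1.0000,0.0000)
member 2 (1-2): L=4.5456, (cx,cy)=(0.5759,-0.8175)
member 3 (1-3): L=6.1207, (cx,cy)=(0.9981,-0.0618)
member 4 (2-3): L=4.8300, (cx,cy)=(0.7228,0.6911)
solve A·x = −loads:
  F[0-1] = +169.7251 N (tension)
  F[0-2] = -172.0168 N (compression)
  F[1-2] = -161.5499 N (compression)
  F[1-3] = +214.6596 N (tension)
  F[2-3] = -366.7290 N (compression)
  Rx@0 = +50.8100 N
  Ry@0 = -118.8089 N
  Ry@2 = +385.5089 N

-161.550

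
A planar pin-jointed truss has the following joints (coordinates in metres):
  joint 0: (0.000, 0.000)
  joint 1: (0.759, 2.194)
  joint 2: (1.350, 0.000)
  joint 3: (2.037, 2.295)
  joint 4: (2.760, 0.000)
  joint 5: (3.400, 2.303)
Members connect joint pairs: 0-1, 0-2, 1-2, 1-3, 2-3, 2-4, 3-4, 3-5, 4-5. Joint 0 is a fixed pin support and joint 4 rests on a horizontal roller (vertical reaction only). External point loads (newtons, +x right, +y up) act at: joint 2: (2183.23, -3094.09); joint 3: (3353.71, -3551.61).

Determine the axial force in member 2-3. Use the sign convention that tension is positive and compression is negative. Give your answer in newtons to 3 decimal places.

N=6 nodes, M=9 members, R=3 reactions → 2N=12, M+R=12
member 0 (0-1): L=2.3216, (cx,cy)=(0.3269,0.9450)
member 1 (0-2): L=1.3500, (cx,cy)=(1.0000,0.0000)
member 2 (1-2): L=2.2722, (cx,cy)=(0.2601,-0.9656)
member 3 (1-3): L=1.2820, (cx,cy)=(0.9969,0.0788)
member 4 (2-3): L=2.3956, (cx,cy)=(0.2868,0.9580)
member 5 (2-4): L=1.4100, (cx,cy)=(1.0000,0.0000)
member 6 (3-4): L=2.4062, (cx,cy)=(0.3005,-0.9538)
member 7 (3-5): L=1.3630, (cx,cy)=(1.0000,0.0059)
member 8 (4-5): L=2.3903, (cx,cy)=(0.2678,0.9635)
solve A·x = −loads:
  F[0-1] = +293.7831 N (tension)
  F[0-2] = +5440.8926 N (tension)
  F[1-2] = -273.8446 N (compression)
  F[1-3] = +167.7958 N (tension)
  F[2-3] = +3505.7565 N (tension)
  F[2-4] = +2181.0780 N (tension)
  F[3-4] = -7258.7687 N (compression)
  F[3-5] = -0.0000 N (compression)
  F[4-5] = +0.0000 N (tension)
  Rx@0 = -5536.9400 N
  Ry@0 = -277.6390 N
  Ry@4 = +6923.3390 N

3505.757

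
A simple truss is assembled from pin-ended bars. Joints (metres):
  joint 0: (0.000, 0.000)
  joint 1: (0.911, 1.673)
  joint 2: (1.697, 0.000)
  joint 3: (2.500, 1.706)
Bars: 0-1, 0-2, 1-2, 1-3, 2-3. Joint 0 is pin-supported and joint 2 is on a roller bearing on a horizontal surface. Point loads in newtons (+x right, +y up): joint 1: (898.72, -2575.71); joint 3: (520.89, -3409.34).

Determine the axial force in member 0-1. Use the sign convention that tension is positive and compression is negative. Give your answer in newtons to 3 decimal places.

2083.640

N=4 nodes, M=5 members, R=3 reactions → 2N=8, M+R=8
member 0 (0-1): L=1.9050, (cx,cy)=(0.4782,0.8782)
member 1 (0-2): L=1.6970, (cx,cy)=(1.0000,0.0000)
member 2 (1-2): L=1.8484, (cx,cy)=(0.4252,-0.9051)
member 3 (1-3): L=1.5893, (cx,cy)=(0.9998,0.0208)
member 4 (2-3): L=1.8855, (cx,cy)=(0.4259,0.9048)
solve A·x = −loads:
  F[0-1] = +2083.6401 N (tension)
  F[0-2] = +423.1575 N (tension)
  F[1-2] = -4818.3788 N (compression)
  F[1-3] = +2147.0845 N (tension)
  F[2-3] = -3817.4037 N (compression)
  Rx@0 = -1419.6100 N
  Ry@0 = -1829.9286 N
  Ry@2 = +7814.9786 N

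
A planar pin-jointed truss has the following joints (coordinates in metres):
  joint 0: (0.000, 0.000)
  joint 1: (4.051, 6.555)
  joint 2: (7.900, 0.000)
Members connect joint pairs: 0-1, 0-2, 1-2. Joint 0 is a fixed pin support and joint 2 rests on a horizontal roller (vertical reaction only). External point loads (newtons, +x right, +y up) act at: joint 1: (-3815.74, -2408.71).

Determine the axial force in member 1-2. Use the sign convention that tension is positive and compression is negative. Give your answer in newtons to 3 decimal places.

2239.223

N=3 nodes, M=3 members, R=3 reactions → 2N=6, M+R=6
member 0 (0-1): L=7.7058, (cx,cy)=(0.5257,0.8507)
member 1 (0-2): L=7.9000, (cx,cy)=(1.0000,0.0000)
member 2 (1-2): L=7.6015, (cx,cy)=(0.5063,-0.8623)
solve A·x = −loads:
  F[0-1] = -5101.5002 N (compression)
  F[0-2] = -1133.8246 N (compression)
  F[1-2] = +2239.2230 N (tension)
  Rx@0 = +3815.7400 N
  Ry@0 = +4339.6583 N
  Ry@2 = -1930.9483 N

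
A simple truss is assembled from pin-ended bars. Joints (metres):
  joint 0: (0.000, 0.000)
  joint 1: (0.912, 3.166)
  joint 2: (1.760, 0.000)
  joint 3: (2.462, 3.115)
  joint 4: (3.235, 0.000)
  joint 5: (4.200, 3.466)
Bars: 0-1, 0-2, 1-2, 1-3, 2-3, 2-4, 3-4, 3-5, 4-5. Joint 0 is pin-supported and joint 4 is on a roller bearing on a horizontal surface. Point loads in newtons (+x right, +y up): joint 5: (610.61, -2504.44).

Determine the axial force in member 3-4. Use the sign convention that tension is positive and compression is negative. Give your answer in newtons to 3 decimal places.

N=6 nodes, M=9 members, R=3 reactions → 2N=12, M+R=12
member 0 (0-1): L=3.2947, (cx,cy)=(0.2768,0.9609)
member 1 (0-2): L=1.7600, (cx,cy)=(1.0000,0.0000)
member 2 (1-2): L=3.2776, (cx,cy)=(0.2587,-0.9660)
member 3 (1-3): L=1.5508, (cx,cy)=(0.9995,-0.0329)
member 4 (2-3): L=3.1931, (cx,cy)=(0.2198,0.9755)
member 5 (2-4): L=1.4750, (cx,cy)=(1.0000,0.0000)
member 6 (3-4): L=3.2095, (cx,cy)=(0.2408,-0.9706)
member 7 (3-5): L=1.7731, (cx,cy)=(0.9802,0.1980)
member 8 (4-5): L=3.5978, (cx,cy)=(0.2682,0.9634)
solve A·x = −loads:
  F[0-1] = +1458.2657 N (tension)
  F[0-2] = +206.9548 N (tension)
  F[1-2] = -1477.4506 N (compression)
  F[1-3] = +786.3353 N (tension)
  F[2-3] = +1462.9364 N (tension)
  F[2-4] = -496.9229 N (compression)
  F[3-4] = -1155.4241 N (compression)
  F[3-5] = +1413.7945 N (tension)
  F[4-5] = -2890.2162 N (compression)
  Rx@0 = -610.6100 N
  Ry@0 = -1401.2856 N
  Ry@4 = +3905.7256 N

-1155.424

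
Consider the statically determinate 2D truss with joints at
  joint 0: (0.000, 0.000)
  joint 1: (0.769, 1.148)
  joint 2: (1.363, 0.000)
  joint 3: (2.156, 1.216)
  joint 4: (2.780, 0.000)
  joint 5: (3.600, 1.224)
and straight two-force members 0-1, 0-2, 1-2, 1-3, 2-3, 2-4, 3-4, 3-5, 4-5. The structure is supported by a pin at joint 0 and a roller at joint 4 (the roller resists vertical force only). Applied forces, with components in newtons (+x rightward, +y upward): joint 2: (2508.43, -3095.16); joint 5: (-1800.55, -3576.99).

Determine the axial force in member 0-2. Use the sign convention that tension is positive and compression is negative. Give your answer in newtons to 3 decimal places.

1588.960

N=6 nodes, M=9 members, R=3 reactions → 2N=12, M+R=12
member 0 (0-1): L=1.3818, (cx,cy)=(0.5565,0.8308)
member 1 (0-2): L=1.3630, (cx,cy)=(1.0000,0.0000)
member 2 (1-2): L=1.2926, (cx,cy)=(0.4595,-0.8882)
member 3 (1-3): L=1.3887, (cx,cy)=(0.9988,0.0490)
member 4 (2-3): L=1.4517, (cx,cy)=(0.5462,0.8376)
member 5 (2-4): L=1.4170, (cx,cy)=(1.0000,0.0000)
member 6 (3-4): L=1.3668, (cx,cy)=(0.4566,-0.8897)
member 7 (3-5): L=1.4440, (cx,cy)=(1.0000,0.0055)
member 8 (4-5): L=1.4733, (cx,cy)=(0.5566,0.8308)
solve A·x = −loads:
  F[0-1] = -1583.1493 N (compression)
  F[0-2] = +1588.9595 N (tension)
  F[1-2] = +1396.8878 N (tension)
  F[1-3] = -1524.8475 N (compression)
  F[2-3] = +2214.0127 N (tension)
  F[2-4] = -1486.9291 N (compression)
  F[3-4] = -1996.7833 N (compression)
  F[3-5] = +598.0283 N (tension)
  F[4-5] = -4309.4900 N (compression)
  Rx@0 = -707.8800 N
  Ry@0 = +1315.3177 N
  Ry@4 = +5356.8323 N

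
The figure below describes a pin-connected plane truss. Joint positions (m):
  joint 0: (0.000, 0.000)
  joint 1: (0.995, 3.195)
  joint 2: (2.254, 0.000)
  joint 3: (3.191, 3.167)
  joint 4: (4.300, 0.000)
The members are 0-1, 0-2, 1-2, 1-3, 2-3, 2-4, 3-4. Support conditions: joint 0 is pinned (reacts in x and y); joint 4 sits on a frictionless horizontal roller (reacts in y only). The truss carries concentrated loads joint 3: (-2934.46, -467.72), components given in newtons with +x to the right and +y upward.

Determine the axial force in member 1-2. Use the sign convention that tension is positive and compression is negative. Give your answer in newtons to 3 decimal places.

N=5 nodes, M=7 members, R=3 reactions → 2N=10, M+R=10
member 0 (0-1): L=3.3463, (cx,cy)=(0.2973,0.9548)
member 1 (0-2): L=2.2540, (cx,cy)=(1.0000,0.0000)
member 2 (1-2): L=3.4341, (cx,cy)=(0.3666,-0.9304)
member 3 (1-3): L=2.1962, (cx,cy)=(0.9999,-0.0127)
member 4 (2-3): L=3.3027, (cx,cy)=(0.2837,0.9589)
member 5 (2-4): L=2.0460, (cx,cy)=(1.0000,0.0000)
member 6 (3-4): L=3.3556, (cx,cy)=(0.3305,-0.9438)
solve A·x = −loads:
  F[0-1] = -2389.9865 N (compression)
  F[0-2] = -2223.8238 N (compression)
  F[1-2] = +2474.8392 N (tension)
  F[1-3] = -1618.0838 N (compression)
  F[2-3] = -2401.1839 N (compression)
  F[2-4] = -635.2753 N (compression)
  F[3-4] = +1922.1850 N (tension)
  Rx@0 = +2934.4600 N
  Ry@0 = +2281.8922 N
  Ry@4 = -1814.1722 N

2474.839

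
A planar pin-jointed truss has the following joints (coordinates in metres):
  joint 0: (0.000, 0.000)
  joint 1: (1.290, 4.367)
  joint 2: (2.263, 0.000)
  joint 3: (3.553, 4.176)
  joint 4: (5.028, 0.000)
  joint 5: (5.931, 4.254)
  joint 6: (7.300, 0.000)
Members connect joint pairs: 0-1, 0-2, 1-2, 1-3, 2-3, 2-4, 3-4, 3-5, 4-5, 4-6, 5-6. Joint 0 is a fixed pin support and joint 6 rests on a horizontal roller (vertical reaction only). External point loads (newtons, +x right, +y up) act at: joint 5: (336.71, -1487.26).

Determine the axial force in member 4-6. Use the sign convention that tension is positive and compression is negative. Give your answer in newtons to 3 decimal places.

N=7 nodes, M=11 members, R=3 reactions → 2N=14, M+R=14
member 0 (0-1): L=4.5535, (cx,cy)=(0.2833,0.9590)
member 1 (0-2): L=2.2630, (cx,cy)=(1.0000,0.0000)
member 2 (1-2): L=4.4741, (cx,cy)=(0.2175,-0.9761)
member 3 (1-3): L=2.2710, (cx,cy)=(0.9965,-0.0841)
member 4 (2-3): L=4.3707, (cx,cy)=(0.2951,0.9555)
member 5 (2-4): L=2.7650, (cx,cy)=(1.0000,0.0000)
member 6 (3-4): L=4.4288, (cx,cy)=(0.3330,-0.9429)
member 7 (3-5): L=2.3793, (cx,cy)=(0.9995,0.0328)
member 8 (4-5): L=4.3488, (cx,cy)=(0.2076,0.9782)
member 9 (4-6): L=2.2720, (cx,cy)=(1.0000,0.0000)
member 10 (5-6): L=4.4689, (cx,cy)=(0.3063,-0.9519)
solve A·x = −loads:
  F[0-1] = -86.2305 N (compression)
  F[0-2] = +361.1387 N (tension)
  F[1-2] = +88.5024 N (tension)
  F[1-3] = -43.8311 N (compression)
  F[2-3] = -90.4119 N (compression)
  F[2-4] = +407.0705 N (tension)
  F[3-4] = +84.2808 N (tension)
  F[3-5] = -98.4827 N (compression)
  F[4-5] = -81.2400 N (compression)
  F[4-6] = +452.0088 N (tension)
  F[5-6] = -1475.5022 N (compression)
  Rx@0 = -336.7100 N
  Ry@0 = +82.6979 N
  Ry@6 = +1404.5621 N

452.009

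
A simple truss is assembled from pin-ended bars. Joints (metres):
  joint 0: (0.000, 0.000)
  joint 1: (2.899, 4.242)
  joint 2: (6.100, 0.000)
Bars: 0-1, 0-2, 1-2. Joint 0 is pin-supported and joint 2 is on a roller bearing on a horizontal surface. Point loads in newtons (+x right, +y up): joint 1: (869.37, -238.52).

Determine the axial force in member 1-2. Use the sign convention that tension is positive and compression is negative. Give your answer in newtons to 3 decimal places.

N=3 nodes, M=3 members, R=3 reactions → 2N=6, M+R=6
member 0 (0-1): L=5.1380, (cx,cy)=(0.5642,0.8256)
member 1 (0-2): L=6.1000, (cx,cy)=(1.0000,0.0000)
member 2 (1-2): L=5.3142, (cx,cy)=(0.6023,-0.7982)
solve A·x = −loads:
  F[0-1] = +580.6613 N (tension)
  F[0-2] = +541.7433 N (tension)
  F[1-2] = -899.3891 N (compression)
  Rx@0 = -869.3700 N
  Ry@0 = -479.4041 N
  Ry@2 = +717.9241 N

-899.389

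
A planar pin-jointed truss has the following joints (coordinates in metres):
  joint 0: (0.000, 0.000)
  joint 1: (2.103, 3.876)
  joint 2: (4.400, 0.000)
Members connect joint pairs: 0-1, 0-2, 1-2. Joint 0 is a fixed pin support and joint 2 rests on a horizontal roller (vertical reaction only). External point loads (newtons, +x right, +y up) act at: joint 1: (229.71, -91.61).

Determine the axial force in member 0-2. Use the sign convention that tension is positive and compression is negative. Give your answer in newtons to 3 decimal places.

N=3 nodes, M=3 members, R=3 reactions → 2N=6, M+R=6
member 0 (0-1): L=4.4098, (cx,cy)=(0.4769,0.8790)
member 1 (0-2): L=4.4000, (cx,cy)=(1.0000,0.0000)
member 2 (1-2): L=4.5055, (cx,cy)=(0.5098,-0.8603)
solve A·x = −loads:
  F[0-1] = +175.8091 N (tension)
  F[0-2] = +145.8672 N (tension)
  F[1-2] = -286.1148 N (compression)
  Rx@0 = -229.7100 N
  Ry@0 = -154.5290 N
  Ry@2 = +246.1390 N

145.867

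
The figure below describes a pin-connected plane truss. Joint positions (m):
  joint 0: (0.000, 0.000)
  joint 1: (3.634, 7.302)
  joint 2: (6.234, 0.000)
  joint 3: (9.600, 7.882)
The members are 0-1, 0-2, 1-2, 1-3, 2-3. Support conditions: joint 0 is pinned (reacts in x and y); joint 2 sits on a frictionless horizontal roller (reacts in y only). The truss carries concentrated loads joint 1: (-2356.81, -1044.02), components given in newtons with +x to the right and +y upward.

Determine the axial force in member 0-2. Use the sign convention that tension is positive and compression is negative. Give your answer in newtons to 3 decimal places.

-766.250

N=4 nodes, M=5 members, R=3 reactions → 2N=8, M+R=8
member 0 (0-1): L=8.1563, (cx,cy)=(0.4455,0.8953)
member 1 (0-2): L=6.2340, (cx,cy)=(1.0000,0.0000)
member 2 (1-2): L=7.7511, (cx,cy)=(0.3354,-0.9421)
member 3 (1-3): L=5.9941, (cx,cy)=(0.9953,0.0968)
member 4 (2-3): L=8.5706, (cx,cy)=(0.3927,0.9197)
solve A·x = −loads:
  F[0-1] = -3569.9179 N (compression)
  F[0-2] = -766.2495 N (compression)
  F[1-2] = +2284.3306 N (tension)
  F[1-3] = +0.0000 N (tension)
  F[2-3] = -0.0000 N (compression)
  Rx@0 = +2356.8100 N
  Ry@0 = +3196.0023 N
  Ry@2 = -2151.9823 N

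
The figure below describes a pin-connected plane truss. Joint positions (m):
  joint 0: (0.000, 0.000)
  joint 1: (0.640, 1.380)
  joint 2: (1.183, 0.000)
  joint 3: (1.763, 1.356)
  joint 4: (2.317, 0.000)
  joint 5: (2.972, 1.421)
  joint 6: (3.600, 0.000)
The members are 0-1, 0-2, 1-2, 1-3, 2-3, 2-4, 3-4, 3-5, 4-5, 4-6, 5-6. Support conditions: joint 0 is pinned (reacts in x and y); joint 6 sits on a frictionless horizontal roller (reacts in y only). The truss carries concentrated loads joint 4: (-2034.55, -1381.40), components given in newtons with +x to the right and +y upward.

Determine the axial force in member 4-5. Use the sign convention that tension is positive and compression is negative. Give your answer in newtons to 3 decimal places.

1027.720

N=7 nodes, M=11 members, R=3 reactions → 2N=14, M+R=14
member 0 (0-1): L=1.5212, (cx,cy)=(0.4207,0.9072)
member 1 (0-2): L=1.1830, (cx,cy)=(1.0000,0.0000)
member 2 (1-2): L=1.4830, (cx,cy)=(0.3662,-0.9306)
member 3 (1-3): L=1.1233, (cx,cy)=(0.9998,-0.0214)
member 4 (2-3): L=1.4748, (cx,cy)=(0.3933,0.9194)
member 5 (2-4): L=1.1340, (cx,cy)=(1.0000,0.0000)
member 6 (3-4): L=1.4648, (cx,cy)=(0.3782,-0.9257)
member 7 (3-5): L=1.2107, (cx,cy)=(0.9986,0.0537)
member 8 (4-5): L=1.5647, (cx,cy)=(0.4186,0.9082)
member 9 (4-6): L=1.2830, (cx,cy)=(1.0000,0.0000)
member 10 (5-6): L=1.5536, (cx,cy)=(0.4042,-0.9147)
solve A·x = −loads:
  F[0-1] = -542.6830 N (compression)
  F[0-2] = -1806.2297 N (compression)
  F[1-2] = +538.8309 N (tension)
  F[1-3] = -425.7120 N (compression)
  F[2-3] = -545.3532 N (compression)
  F[2-4] = -1394.4671 N (compression)
  F[3-4] = +484.0128 N (tension)
  F[3-5] = -824.3290 N (compression)
  F[4-5] = +1027.7199 N (tension)
  F[4-6] = +392.9240 N (tension)
  F[5-6] = -972.0393 N (compression)
  Rx@0 = +2034.5500 N
  Ry@0 = +492.3156 N
  Ry@6 = +889.0844 N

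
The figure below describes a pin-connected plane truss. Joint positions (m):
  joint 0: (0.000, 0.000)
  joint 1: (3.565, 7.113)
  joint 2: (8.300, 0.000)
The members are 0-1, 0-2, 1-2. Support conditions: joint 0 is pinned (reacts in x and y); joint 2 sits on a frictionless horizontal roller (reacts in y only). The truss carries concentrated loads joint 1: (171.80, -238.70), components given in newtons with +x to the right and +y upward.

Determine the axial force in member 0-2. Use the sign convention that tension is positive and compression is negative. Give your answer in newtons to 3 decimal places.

166.259

N=3 nodes, M=3 members, R=3 reactions → 2N=6, M+R=6
member 0 (0-1): L=7.9564, (cx,cy)=(0.4481,0.8940)
member 1 (0-2): L=8.3000, (cx,cy)=(1.0000,0.0000)
member 2 (1-2): L=8.5449, (cx,cy)=(0.5541,-0.8324)
solve A·x = −loads:
  F[0-1] = +12.3675 N (tension)
  F[0-2] = +166.2585 N (tension)
  F[1-2] = -300.0337 N (compression)
  Rx@0 = -171.8000 N
  Ry@0 = -11.0565 N
  Ry@2 = +249.7565 N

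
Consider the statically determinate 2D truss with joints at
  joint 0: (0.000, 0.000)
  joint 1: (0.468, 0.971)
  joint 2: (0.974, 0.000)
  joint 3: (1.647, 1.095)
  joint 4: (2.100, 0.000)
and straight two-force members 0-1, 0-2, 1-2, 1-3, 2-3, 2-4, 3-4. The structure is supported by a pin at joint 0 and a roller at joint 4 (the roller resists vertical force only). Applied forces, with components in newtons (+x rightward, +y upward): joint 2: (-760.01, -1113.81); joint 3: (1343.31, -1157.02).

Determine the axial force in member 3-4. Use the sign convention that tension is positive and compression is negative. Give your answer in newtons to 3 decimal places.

-2299.092

N=5 nodes, M=7 members, R=3 reactions → 2N=10, M+R=10
member 0 (0-1): L=1.0779, (cx,cy)=(0.4342,0.9008)
member 1 (0-2): L=0.9740, (cx,cy)=(1.0000,0.0000)
member 2 (1-2): L=1.0949, (cx,cy)=(0.4621,-0.8868)
member 3 (1-3): L=1.1855, (cx,cy)=(0.9945,0.1046)
member 4 (2-3): L=1.2853, (cx,cy)=(0.5236,0.8520)
member 5 (2-4): L=1.1260, (cx,cy)=(1.0000,0.0000)
member 6 (3-4): L=1.1850, (cx,cy)=(0.3823,-0.9240)
solve A·x = −loads:
  F[0-1] = -162.4728 N (compression)
  F[0-2] = +653.8421 N (tension)
  F[1-2] = +148.5334 N (tension)
  F[1-3] = -139.9514 N (compression)
  F[2-3] = +1152.7511 N (tension)
  F[2-4] = +878.8904 N (tension)
  F[3-4] = -2299.0915 N (compression)
  Rx@0 = -583.3000 N
  Ry@0 = +146.3598 N
  Ry@4 = +2124.4702 N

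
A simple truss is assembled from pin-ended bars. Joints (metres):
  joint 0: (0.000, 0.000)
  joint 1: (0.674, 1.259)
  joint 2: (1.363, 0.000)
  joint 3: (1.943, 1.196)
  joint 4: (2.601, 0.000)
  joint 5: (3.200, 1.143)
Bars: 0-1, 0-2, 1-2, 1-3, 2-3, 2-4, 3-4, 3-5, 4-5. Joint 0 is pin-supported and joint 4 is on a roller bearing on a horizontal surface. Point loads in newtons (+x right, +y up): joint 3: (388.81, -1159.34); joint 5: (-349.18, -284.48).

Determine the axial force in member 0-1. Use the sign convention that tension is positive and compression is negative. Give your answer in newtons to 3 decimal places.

-229.620

N=6 nodes, M=9 members, R=3 reactions → 2N=12, M+R=12
member 0 (0-1): L=1.4281, (cx,cy)=(0.4720,0.8816)
member 1 (0-2): L=1.3630, (cx,cy)=(1.0000,0.0000)
member 2 (1-2): L=1.4352, (cx,cy)=(0.4801,-0.8772)
member 3 (1-3): L=1.2706, (cx,cy)=(0.9988,-0.0496)
member 4 (2-3): L=1.3292, (cx,cy)=(0.4363,0.8998)
member 5 (2-4): L=1.2380, (cx,cy)=(1.0000,0.0000)
member 6 (3-4): L=1.3651, (cx,cy)=(0.4820,-0.8762)
member 7 (3-5): L=1.2581, (cx,cy)=(0.9991,-0.0421)
member 8 (4-5): L=1.2904, (cx,cy)=(0.4642,0.8857)
solve A·x = −loads:
  F[0-1] = -229.6204 N (compression)
  F[0-2] = +148.0036 N (tension)
  F[1-2] = +243.5179 N (tension)
  F[1-3] = -225.5572 N (compression)
  F[2-3] = -237.4151 N (compression)
  F[2-4] = +368.5052 N (tension)
  F[3-4] = -1082.7420 N (compression)
  F[3-5] = -195.9437 N (compression)
  F[4-5] = -330.4968 N (compression)
  Rx@0 = -39.6300 N
  Ry@0 = +202.4368 N
  Ry@4 = +1241.3832 N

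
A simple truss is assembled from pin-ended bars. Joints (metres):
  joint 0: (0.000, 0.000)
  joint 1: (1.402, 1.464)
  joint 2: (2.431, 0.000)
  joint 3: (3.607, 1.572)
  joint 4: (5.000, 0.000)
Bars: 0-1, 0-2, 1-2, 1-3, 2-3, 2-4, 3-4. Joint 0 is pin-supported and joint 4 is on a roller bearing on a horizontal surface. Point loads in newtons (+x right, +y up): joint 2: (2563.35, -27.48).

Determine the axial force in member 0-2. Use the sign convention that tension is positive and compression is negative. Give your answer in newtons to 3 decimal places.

2576.871

N=5 nodes, M=7 members, R=3 reactions → 2N=10, M+R=10
member 0 (0-1): L=2.0270, (cx,cy)=(0.6916,0.7222)
member 1 (0-2): L=2.4310, (cx,cy)=(1.0000,0.0000)
member 2 (1-2): L=1.7895, (cx,cy)=(0.5750,-0.8181)
member 3 (1-3): L=2.2076, (cx,cy)=(0.9988,0.0489)
member 4 (2-3): L=1.9632, (cx,cy)=(0.5990,0.8007)
member 5 (2-4): L=2.5690, (cx,cy)=(1.0000,0.0000)
member 6 (3-4): L=2.1004, (cx,cy)=(0.6632,-0.7484)
solve A·x = −loads:
  F[0-1] = -19.5494 N (compression)
  F[0-2] = +2576.8713 N (tension)
  F[1-2] = +15.9011 N (tension)
  F[1-3] = -22.6921 N (compression)
  F[2-3] = +18.0721 N (tension)
  F[2-4] = +11.8394 N (tension)
  F[3-4] = -17.8517 N (compression)
  Rx@0 = -2563.3500 N
  Ry@0 = +14.1192 N
  Ry@4 = +13.3608 N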